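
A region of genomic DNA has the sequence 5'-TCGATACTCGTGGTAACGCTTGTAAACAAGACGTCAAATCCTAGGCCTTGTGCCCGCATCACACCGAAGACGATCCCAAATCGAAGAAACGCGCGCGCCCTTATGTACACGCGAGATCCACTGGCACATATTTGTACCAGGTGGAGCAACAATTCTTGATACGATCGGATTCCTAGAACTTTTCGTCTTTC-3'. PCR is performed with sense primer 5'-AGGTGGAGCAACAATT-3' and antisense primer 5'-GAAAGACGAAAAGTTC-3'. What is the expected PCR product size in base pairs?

The forward primer matches the template at positions 139–154.
Taking the reverse complement of GAAAGACGAAAAGTTC gives GAACTTTTCGTCTTTC, found at positions 176–191 on the template; the primer anneals here to the top strand with its 3' end pointing upstream.
Product length = (reverse-primer end) − (forward-primer start) + 1 = 191 − 139 + 1 = 53 bp.

53 bp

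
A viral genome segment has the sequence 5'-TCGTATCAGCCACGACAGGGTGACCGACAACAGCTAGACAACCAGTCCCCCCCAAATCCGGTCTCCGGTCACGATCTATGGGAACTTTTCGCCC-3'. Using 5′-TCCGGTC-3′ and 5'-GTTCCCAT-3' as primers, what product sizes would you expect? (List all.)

29 bp, 22 bp

The forward primer TCCGGTC matches the top strand at positions 57–63, 64–70.
The reverse primer's reverse complement is ATGGGAAC, matching at positions 78–85.
Each forward site pairs with the reverse site to give a product ending at position 85: sizes 29, 22 bp.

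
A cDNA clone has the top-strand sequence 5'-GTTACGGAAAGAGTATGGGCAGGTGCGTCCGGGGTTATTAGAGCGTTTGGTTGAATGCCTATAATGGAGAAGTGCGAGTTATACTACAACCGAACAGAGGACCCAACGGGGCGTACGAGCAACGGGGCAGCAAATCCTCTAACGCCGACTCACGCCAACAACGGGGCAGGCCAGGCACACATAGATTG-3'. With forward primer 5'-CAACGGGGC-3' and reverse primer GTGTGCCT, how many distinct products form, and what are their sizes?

The forward primer CAACGGGGC matches the top strand at positions 104–112, 120–128, 159–167.
The reverse primer's reverse complement is AGGCACAC, matching at positions 173–180.
Each forward site pairs with the reverse site to give a product ending at position 180: sizes 77, 61, 22 bp.

Three products: 77 bp, 61 bp, 22 bp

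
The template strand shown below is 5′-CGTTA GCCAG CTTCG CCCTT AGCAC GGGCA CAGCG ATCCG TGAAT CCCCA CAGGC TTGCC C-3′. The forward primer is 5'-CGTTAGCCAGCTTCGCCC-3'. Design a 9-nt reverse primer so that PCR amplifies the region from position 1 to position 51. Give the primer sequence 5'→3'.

The product's 3' end on the top strand is position 51.
The reverse primer anneals to the top strand over positions 43–51, i.e. to AATCCCCAC.
Its sequence written 5'→3' is the reverse complement: GTGGGGATT.

5'-GTGGGGATT-3'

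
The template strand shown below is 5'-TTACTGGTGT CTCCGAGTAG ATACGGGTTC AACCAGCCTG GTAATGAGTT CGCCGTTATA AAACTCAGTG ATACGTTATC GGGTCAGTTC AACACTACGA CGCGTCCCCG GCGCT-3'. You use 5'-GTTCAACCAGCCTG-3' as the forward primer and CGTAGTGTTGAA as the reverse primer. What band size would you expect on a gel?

73 bp

Scanning the template, GTTCAACCAGCCTG occurs at positions 27–40; this primer anneals to the bottom strand there with its 3' end pointing downstream.
The reverse primer's reverse complement is TTCAACACTACG, which matches the template at positions 88–99.
The product runs from position 27 to position 99, so its length is 99 − 27 + 1 = 73 bp.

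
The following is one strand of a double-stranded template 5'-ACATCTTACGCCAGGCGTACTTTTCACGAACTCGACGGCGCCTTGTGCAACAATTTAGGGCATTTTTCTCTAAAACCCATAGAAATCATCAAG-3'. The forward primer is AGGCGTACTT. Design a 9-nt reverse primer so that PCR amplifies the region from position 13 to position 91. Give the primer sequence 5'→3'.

The product's 3' end on the top strand is position 91.
The reverse primer anneals to the top strand over positions 83–91, i.e. to AAATCATCA.
Its sequence written 5'→3' is the reverse complement: TGATGATTT.

5'-TGATGATTT-3'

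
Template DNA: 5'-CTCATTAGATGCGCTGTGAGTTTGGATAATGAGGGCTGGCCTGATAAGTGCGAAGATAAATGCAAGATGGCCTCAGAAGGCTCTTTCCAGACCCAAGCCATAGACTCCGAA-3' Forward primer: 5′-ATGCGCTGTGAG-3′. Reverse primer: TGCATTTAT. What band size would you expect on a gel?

The forward primer matches the template at positions 9–20.
Reverse complement of the reverse primer: ATAAATGCA. This occurs on the top strand at positions 56–64.
Amplicon spans positions 9–64: 56 bp.

56 bp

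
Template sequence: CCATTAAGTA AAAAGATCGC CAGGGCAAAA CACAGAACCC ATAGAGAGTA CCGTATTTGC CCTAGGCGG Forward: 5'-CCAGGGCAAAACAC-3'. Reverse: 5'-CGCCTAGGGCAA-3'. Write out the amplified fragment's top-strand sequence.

5'-CCAGGGCAAAACACAGAACCCATAGAGAGTACCGTATTTGCCCTAGGCG-3'

Forward primer CCAGGGCAAAACAC is found on the top strand at positions 20–33.
Taking the reverse complement of CGCCTAGGGCAA gives TTGCCCTAGGCG, found at positions 57–68 on the template; the primer anneals here to the top strand with its 3' end pointing upstream.
The product is the template from position 20 through 68 (49 bp).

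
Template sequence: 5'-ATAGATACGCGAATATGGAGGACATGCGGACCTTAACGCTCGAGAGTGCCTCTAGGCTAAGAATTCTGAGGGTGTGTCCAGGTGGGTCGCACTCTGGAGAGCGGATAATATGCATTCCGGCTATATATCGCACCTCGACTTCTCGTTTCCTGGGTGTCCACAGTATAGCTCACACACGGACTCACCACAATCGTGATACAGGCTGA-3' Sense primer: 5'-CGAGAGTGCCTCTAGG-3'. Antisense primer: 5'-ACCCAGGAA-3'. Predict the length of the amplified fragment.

115 bp

Forward primer CGAGAGTGCCTCTAGG is found on the top strand at positions 41–56.
Taking the reverse complement of ACCCAGGAA gives TTCCTGGGT, found at positions 147–155 on the template; the primer anneals here to the top strand with its 3' end pointing upstream.
Product length = (reverse-primer end) − (forward-primer start) + 1 = 155 − 41 + 1 = 115 bp.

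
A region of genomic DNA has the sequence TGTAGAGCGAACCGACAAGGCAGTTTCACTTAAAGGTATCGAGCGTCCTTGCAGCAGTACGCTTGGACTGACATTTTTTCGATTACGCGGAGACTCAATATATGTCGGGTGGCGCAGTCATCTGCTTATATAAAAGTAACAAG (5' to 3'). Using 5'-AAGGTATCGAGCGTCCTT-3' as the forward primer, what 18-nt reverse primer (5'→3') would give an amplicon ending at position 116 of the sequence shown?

The forward primer binds at positions 33–50; the product's 3' end on the top strand is position 116.
The reverse primer anneals to the top strand over positions 99–116, i.e. to TATATGTCGGGTGGCGCA.
Its sequence written 5'→3' is the reverse complement: TGCGCCACCCGACATATA.

5'-TGCGCCACCCGACATATA-3'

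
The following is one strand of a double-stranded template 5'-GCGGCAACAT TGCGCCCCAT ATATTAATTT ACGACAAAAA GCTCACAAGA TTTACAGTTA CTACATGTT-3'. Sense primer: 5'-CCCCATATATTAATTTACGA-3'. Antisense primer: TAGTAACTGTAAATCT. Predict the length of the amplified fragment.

The forward primer matches the template at positions 15–34.
The reverse primer's reverse complement is AGATTTACAGTTACTA, which matches the template at positions 48–63.
The product runs from position 15 to position 63, so its length is 63 − 15 + 1 = 49 bp.

49 bp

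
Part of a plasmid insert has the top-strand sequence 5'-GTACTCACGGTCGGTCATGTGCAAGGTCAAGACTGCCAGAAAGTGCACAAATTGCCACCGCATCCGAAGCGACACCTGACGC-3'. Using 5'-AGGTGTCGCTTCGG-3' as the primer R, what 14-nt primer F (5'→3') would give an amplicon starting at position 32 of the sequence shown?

5'-ACTGCCAGAAAGTG-3'

The reverse primer's reverse complement CCGAAGCGACACCT matches the template at positions 64–77; the product starts at position 32.
The forward primer is identical to the top strand over positions 32–45: ACTGCCAGAAAGTG.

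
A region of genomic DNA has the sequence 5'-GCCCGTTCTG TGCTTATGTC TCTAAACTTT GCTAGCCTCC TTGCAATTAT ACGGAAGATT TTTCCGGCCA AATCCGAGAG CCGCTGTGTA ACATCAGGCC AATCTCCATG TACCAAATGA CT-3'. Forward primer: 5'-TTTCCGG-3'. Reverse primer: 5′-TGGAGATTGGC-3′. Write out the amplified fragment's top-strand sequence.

5'-TTTCCGGCCAAATCCGAGAGCCGCTGTGTAACATCAGGCCAATCTCCA-3'

Forward primer TTTCCGG is found on the top strand at positions 61–67.
Taking the reverse complement of TGGAGATTGGC gives GCCAATCTCCA, found at positions 98–108 on the template; the primer anneals here to the top strand with its 3' end pointing upstream.
The product is the template from position 61 through 108 (48 bp).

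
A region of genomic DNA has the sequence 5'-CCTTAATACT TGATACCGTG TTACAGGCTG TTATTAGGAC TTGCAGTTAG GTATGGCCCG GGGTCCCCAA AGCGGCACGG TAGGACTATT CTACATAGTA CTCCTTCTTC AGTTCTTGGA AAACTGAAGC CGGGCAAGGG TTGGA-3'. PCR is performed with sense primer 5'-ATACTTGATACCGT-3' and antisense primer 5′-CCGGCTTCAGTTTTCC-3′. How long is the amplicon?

The forward primer matches the template at positions 6–19.
Reverse complement of the reverse primer: GGAAAACTGAAGCCGG. This occurs on the top strand at positions 118–133.
Product length = (reverse-primer end) − (forward-primer start) + 1 = 133 − 6 + 1 = 128 bp.

128 bp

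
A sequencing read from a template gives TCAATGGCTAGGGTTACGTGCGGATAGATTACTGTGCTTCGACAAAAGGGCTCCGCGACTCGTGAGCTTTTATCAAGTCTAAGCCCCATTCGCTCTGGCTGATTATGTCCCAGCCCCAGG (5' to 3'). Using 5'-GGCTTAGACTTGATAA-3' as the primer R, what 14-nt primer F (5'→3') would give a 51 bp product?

5'-TGCTTCGACAAAAG-3'

The reverse primer's reverse complement TTATCAAGTCTAAGCC matches the template at positions 70–85, so the product ends at position 85.
A 51 bp product then starts at position 85 − 51 + 1 = 35.
The forward primer is identical to the top strand there: TGCTTCGACAAAAG.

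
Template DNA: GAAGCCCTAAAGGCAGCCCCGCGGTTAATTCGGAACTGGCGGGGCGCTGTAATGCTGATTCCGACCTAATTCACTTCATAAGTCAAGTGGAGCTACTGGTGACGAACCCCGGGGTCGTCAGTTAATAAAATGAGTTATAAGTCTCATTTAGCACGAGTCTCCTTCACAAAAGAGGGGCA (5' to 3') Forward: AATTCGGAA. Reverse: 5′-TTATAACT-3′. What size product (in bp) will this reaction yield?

114 bp

Forward primer AATTCGGAA is found on the top strand at positions 27–35.
The reverse primer's reverse complement is AGTTATAA, which matches the template at positions 133–140.
The product runs from position 27 to position 140, so its length is 140 − 27 + 1 = 114 bp.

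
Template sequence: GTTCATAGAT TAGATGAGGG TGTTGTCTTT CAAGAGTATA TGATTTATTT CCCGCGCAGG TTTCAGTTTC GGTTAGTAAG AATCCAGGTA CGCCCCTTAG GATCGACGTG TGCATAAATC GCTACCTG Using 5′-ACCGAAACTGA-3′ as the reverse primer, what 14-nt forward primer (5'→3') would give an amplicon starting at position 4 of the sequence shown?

The reverse primer's reverse complement TCAGTTTCGGT matches the template at positions 63–73; the product starts at position 4.
The forward primer is identical to the top strand over positions 4–17: CATAGATTAGATGA.

5'-CATAGATTAGATGA-3'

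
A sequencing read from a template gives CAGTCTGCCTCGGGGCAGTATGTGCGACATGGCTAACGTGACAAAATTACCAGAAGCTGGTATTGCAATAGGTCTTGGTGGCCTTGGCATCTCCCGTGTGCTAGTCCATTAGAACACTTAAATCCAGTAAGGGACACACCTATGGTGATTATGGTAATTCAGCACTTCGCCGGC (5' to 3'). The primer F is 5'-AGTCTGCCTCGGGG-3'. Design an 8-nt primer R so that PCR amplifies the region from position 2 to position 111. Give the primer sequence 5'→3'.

The product's 3' end on the top strand is position 111.
The reverse primer anneals to the top strand over positions 104–111, i.e. to GTCCATTA.
Its sequence written 5'→3' is the reverse complement: TAATGGAC.

5'-TAATGGAC-3'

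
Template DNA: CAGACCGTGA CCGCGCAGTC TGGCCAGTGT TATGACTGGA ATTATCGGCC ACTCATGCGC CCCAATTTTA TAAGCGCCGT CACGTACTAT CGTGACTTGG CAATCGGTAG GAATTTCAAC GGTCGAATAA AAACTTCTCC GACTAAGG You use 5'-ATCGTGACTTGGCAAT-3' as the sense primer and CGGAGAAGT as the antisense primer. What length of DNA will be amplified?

53 bp

Scanning the template, ATCGTGACTTGGCAAT occurs at positions 89–104; this primer anneals to the bottom strand there with its 3' end pointing downstream.
The reverse primer's reverse complement is ACTTCTCCG, which matches the template at positions 133–141.
Amplicon spans positions 89–141: 53 bp.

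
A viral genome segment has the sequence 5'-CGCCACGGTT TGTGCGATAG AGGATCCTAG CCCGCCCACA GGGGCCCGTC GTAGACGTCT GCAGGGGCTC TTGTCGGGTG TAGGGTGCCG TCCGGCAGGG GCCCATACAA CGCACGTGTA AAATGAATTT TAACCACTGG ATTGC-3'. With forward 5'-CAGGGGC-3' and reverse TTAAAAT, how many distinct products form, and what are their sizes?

Three products: 95 bp, 72 bp, 38 bp

The forward primer CAGGGGC matches the top strand at positions 39–45, 62–68, 96–102.
The reverse primer's reverse complement is ATTTTAA, matching at positions 127–133.
Each forward site pairs with the reverse site to give a product ending at position 133: sizes 95, 72, 38 bp.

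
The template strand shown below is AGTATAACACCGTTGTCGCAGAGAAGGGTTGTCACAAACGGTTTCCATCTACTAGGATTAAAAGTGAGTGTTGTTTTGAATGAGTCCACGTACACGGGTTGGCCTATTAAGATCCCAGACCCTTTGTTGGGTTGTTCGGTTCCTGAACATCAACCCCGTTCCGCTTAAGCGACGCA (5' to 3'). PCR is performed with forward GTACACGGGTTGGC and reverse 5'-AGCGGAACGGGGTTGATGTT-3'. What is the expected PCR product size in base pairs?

Forward primer GTACACGGGTTGGC is found on the top strand at positions 90–103.
The reverse primer's reverse complement is AACATCAACCCCGTTCCGCT, which matches the template at positions 146–165.
The product runs from position 90 to position 165, so its length is 165 − 90 + 1 = 76 bp.

76 bp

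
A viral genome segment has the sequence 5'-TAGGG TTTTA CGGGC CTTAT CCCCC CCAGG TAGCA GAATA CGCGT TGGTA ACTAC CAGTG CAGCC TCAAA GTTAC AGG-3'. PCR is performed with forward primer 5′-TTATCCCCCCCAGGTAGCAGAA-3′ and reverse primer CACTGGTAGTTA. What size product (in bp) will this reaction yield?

Forward primer TTATCCCCCCCAGGTAGCAGAA is found on the top strand at positions 17–38.
The reverse primer's reverse complement is TAACTACCAGTG, which matches the template at positions 49–60.
Product length = (reverse-primer end) − (forward-primer start) + 1 = 60 − 17 + 1 = 44 bp.

44 bp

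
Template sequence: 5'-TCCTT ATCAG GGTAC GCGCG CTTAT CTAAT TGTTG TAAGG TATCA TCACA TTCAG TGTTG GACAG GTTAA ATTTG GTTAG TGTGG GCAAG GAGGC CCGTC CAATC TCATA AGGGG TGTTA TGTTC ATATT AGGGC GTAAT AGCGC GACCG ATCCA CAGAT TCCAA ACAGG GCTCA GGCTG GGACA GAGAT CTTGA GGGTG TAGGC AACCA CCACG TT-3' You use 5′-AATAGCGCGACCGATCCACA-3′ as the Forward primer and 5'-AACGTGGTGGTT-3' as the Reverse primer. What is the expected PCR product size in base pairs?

Forward primer AATAGCGCGACCGATCCACA is found on the top strand at positions 138–157.
The reverse primer's reverse complement is AACCACCACGTT, which matches the template at positions 206–217.
The product runs from position 138 to position 217, so its length is 217 − 138 + 1 = 80 bp.

80 bp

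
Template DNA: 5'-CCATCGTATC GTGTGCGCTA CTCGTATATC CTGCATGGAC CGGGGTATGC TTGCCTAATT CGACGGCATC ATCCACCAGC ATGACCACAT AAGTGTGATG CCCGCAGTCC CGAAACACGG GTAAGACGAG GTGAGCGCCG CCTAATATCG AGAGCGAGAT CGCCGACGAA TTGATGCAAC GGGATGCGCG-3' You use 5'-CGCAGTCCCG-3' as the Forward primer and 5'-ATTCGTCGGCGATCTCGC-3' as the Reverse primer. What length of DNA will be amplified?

Scanning the template, CGCAGTCCCG occurs at positions 103–112; this primer anneals to the bottom strand there with its 3' end pointing downstream.
The reverse primer's reverse complement is GCGAGATCGCCGACGAAT, which matches the template at positions 154–171.
The product runs from position 103 to position 171, so its length is 171 − 103 + 1 = 69 bp.

69 bp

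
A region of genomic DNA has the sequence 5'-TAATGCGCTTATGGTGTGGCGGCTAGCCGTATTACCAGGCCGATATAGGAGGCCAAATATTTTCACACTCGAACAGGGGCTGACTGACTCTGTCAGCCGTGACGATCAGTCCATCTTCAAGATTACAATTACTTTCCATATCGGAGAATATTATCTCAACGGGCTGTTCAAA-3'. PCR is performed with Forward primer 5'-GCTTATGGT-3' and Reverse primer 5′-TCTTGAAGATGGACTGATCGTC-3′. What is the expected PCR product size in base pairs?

Forward primer GCTTATGGT is found on the top strand at positions 7–15.
Taking the reverse complement of TCTTGAAGATGGACTGATCGTC gives GACGATCAGTCCATCTTCAAGA, found at positions 101–122 on the template; the primer anneals here to the top strand with its 3' end pointing upstream.
Amplicon spans positions 7–122: 116 bp.

116 bp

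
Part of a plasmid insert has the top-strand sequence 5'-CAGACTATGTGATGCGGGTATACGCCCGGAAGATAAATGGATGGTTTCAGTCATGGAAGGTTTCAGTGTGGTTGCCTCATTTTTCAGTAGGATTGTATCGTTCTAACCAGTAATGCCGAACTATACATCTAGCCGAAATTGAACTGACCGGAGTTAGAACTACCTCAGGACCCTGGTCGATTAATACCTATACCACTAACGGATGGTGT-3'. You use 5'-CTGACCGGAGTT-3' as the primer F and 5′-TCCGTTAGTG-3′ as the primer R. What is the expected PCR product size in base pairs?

The forward primer matches the template at positions 144–155.
Reverse complement of the reverse primer: CACTAACGGA. This occurs on the top strand at positions 194–203.
Amplicon spans positions 144–203: 60 bp.

60 bp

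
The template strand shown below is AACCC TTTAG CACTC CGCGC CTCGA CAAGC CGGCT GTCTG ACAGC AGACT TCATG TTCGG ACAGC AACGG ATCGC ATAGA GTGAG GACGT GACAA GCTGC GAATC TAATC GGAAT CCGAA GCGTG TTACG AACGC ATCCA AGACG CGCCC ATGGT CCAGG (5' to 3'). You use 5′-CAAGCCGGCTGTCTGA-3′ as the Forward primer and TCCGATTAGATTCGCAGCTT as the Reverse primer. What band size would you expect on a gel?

Forward primer CAAGCCGGCTGTCTGA is found on the top strand at positions 26–41.
Reverse complement of the reverse primer: AAGCTGCGAATCTAATCGGA. This occurs on the top strand at positions 94–113.
Amplicon spans positions 26–113: 88 bp.

88 bp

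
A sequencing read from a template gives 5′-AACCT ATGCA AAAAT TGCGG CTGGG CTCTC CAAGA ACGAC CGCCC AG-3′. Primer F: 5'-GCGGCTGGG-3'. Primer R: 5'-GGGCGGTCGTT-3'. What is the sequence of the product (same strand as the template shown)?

The forward primer matches the template at positions 17–25.
Taking the reverse complement of GGGCGGTCGTT gives AACGACCGCCC, found at positions 35–45 on the template; the primer anneals here to the top strand with its 3' end pointing upstream.
The product is the template from position 17 through 45 (29 bp).

5'-GCGGCTGGGCTCTCCAAGAACGACCGCCC-3'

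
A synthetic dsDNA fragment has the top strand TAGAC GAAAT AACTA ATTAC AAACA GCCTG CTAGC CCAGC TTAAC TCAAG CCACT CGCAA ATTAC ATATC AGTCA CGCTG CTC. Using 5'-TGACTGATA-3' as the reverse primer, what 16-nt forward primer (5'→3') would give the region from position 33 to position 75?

The reverse primer's reverse complement TATCAGTCA matches the template at positions 67–75; the product starts at position 33.
The forward primer is identical to the top strand over positions 33–48: AGCCCAGCTTAACTCA.

5'-AGCCCAGCTTAACTCA-3'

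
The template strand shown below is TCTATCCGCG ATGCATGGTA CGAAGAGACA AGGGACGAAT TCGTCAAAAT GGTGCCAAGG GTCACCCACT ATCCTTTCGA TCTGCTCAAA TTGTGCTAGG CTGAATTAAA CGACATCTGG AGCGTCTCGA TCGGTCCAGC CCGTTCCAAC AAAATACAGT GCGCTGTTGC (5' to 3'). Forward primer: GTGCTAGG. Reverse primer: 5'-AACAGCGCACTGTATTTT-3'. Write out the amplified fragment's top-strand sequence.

Forward primer GTGCTAGG is found on the top strand at positions 93–100.
Reverse complement of the reverse primer: AAAATACAGTGCGCTGTT. This occurs on the top strand at positions 151–168.
The product is the template from position 93 through 168 (76 bp).

5'-GTGCTAGGCTGAATTAAACGACATCTGGAGCGTCTCGATCGGTCCAGCCCGTTCCAACAAAATACAGTGCGCTGTT-3'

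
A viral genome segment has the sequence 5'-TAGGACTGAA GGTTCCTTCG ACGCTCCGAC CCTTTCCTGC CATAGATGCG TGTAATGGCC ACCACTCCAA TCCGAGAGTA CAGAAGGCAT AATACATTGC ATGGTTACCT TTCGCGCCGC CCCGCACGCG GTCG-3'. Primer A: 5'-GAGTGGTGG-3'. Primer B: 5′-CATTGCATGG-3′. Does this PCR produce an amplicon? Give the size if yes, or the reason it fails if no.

No product — the primers' 3' ends point away from each other.

Primer A (GAGTGGTGG) has reverse complement CCACCACTC, which matches the top strand at positions 59–67; primer A anneals to the top strand there with its 3' end pointing upstream toward position 59.
Primer B (CATTGCATGG) matches the top strand directly at positions 95–104; it anneals to the bottom strand with its 3' end pointing downstream toward position 104.
The 3' ends diverge (primer A extends toward position 1, primer B toward position 134), so the primers never converge on a shared product.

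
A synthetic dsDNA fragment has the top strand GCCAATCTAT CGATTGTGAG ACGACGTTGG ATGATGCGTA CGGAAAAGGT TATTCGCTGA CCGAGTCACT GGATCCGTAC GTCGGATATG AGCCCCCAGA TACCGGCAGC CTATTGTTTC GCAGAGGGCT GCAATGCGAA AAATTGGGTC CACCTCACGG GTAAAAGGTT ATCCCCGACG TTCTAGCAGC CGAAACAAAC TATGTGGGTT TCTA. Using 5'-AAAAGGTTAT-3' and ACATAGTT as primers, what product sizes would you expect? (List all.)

162 bp, 43 bp

The forward primer AAAAGGTTAT matches the top strand at positions 44–53, 163–172.
The reverse primer's reverse complement is AACTATGT, matching at positions 198–205.
Each forward site pairs with the reverse site to give a product ending at position 205: sizes 162, 43 bp.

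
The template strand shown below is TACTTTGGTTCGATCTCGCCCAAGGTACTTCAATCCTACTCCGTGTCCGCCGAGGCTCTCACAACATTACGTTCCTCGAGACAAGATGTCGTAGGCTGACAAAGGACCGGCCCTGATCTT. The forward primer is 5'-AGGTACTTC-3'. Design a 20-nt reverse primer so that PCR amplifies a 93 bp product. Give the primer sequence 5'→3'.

The forward primer binds at positions 23–31, so a 93 bp product ends at position 23 + 93 − 1 = 115.
The reverse primer anneals to the top strand over positions 96–115, i.e. to CTGACAAAGGACCGGCCCTG.
Its sequence written 5'→3' is the reverse complement: CAGGGCCGGTCCTTTGTCAG.

5'-CAGGGCCGGTCCTTTGTCAG-3'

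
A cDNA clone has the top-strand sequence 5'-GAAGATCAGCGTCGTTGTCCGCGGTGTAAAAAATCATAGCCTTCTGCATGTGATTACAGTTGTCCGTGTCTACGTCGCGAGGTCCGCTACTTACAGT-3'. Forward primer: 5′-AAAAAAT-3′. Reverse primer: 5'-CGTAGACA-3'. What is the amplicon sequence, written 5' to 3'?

Forward primer AAAAAAT is found on the top strand at positions 28–34.
The reverse primer's reverse complement is TGTCTACG, which matches the template at positions 67–74.
The product is the template from position 28 through 74 (47 bp).

5'-AAAAAATCATAGCCTTCTGCATGTGATTACAGTTGTCCGTGTCTACG-3'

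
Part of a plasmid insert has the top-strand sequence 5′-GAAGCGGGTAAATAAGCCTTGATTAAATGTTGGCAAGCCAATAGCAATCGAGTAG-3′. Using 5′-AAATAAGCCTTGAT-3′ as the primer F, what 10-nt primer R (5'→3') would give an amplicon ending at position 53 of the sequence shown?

The forward primer binds at positions 10–23; the product's 3' end on the top strand is position 53.
The reverse primer anneals to the top strand over positions 44–53, i.e. to GCAATCGAGT.
Its sequence written 5'→3' is the reverse complement: ACTCGATTGC.

5'-ACTCGATTGC-3'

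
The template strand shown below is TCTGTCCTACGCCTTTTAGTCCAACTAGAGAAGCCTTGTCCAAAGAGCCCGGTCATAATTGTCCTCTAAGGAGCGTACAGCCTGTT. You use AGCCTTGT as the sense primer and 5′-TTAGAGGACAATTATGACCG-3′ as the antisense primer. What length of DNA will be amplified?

38 bp

Forward primer AGCCTTGT is found on the top strand at positions 32–39.
Reverse complement of the reverse primer: CGGTCATAATTGTCCTCTAA. This occurs on the top strand at positions 50–69.
Amplicon spans positions 32–69: 38 bp.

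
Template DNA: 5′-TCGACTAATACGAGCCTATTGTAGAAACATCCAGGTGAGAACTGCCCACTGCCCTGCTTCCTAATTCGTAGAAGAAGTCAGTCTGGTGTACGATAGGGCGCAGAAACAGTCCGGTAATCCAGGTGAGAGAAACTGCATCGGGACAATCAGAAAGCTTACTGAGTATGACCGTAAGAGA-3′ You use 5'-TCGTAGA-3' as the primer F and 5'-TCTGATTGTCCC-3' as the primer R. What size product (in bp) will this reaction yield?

86 bp

The forward primer matches the template at positions 66–72.
Reverse complement of the reverse primer: GGGACAATCAGA. This occurs on the top strand at positions 140–151.
The product runs from position 66 to position 151, so its length is 151 − 66 + 1 = 86 bp.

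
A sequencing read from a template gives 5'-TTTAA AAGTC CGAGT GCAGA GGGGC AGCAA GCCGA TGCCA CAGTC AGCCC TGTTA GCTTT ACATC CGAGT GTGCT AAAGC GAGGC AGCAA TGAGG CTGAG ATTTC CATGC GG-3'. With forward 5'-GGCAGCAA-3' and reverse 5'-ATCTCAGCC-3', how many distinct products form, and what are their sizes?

The forward primer GGCAGCAA matches the top strand at positions 23–30, 83–90.
The reverse primer's reverse complement is GGCTGAGAT, matching at positions 94–102.
Each forward site pairs with the reverse site to give a product ending at position 102: sizes 80, 20 bp.

Two products: 80 bp, 20 bp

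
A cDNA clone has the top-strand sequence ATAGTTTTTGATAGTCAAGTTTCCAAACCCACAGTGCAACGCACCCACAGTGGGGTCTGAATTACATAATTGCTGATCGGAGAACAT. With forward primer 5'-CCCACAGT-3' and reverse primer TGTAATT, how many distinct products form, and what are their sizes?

The forward primer CCCACAGT matches the top strand at positions 28–35, 44–51.
The reverse primer's reverse complement is AATTACA, matching at positions 60–66.
Each forward site pairs with the reverse site to give a product ending at position 66: sizes 39, 23 bp.

Two products: 39 bp, 23 bp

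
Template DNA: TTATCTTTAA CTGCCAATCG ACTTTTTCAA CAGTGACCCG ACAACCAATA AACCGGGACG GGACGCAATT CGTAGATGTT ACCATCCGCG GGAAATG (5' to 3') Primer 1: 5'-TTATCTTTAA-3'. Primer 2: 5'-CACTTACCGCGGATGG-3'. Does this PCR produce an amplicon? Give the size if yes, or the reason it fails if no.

Primer 2 (CACTTACCGCGGATGG) does not match the top strand, and its reverse complement CCATCCGCGGTAAGTG does not match either.
With no annealing site for primer 2, no amplification occurs.

No product — primer 2 has no binding site in the template.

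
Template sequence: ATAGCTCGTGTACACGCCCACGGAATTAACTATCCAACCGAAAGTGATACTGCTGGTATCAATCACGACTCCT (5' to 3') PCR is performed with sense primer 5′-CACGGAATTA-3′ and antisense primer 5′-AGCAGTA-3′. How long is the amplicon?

36 bp

The forward primer matches the template at positions 19–28.
The reverse primer's reverse complement is TACTGCT, which matches the template at positions 48–54.
The product runs from position 19 to position 54, so its length is 54 − 19 + 1 = 36 bp.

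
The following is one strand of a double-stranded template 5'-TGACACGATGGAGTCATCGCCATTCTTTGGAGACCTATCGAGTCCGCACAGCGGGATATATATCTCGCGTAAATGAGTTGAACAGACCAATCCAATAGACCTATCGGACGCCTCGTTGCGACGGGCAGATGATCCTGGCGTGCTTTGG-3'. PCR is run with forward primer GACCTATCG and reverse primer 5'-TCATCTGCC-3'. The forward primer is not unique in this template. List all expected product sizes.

101 bp, 35 bp

The forward primer GACCTATCG matches the top strand at positions 32–40, 98–106.
The reverse primer's reverse complement is GGCAGATGA, matching at positions 124–132.
Each forward site pairs with the reverse site to give a product ending at position 132: sizes 101, 35 bp.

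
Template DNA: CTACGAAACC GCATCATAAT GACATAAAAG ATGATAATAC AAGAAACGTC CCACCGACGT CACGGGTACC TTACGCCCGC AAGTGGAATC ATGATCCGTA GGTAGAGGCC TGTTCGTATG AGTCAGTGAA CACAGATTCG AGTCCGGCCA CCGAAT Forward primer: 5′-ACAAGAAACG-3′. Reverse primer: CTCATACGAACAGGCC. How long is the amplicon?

84 bp

The forward primer matches the template at positions 39–48.
Reverse complement of the reverse primer: GGCCTGTTCGTATGAG. This occurs on the top strand at positions 107–122.
Product length = (reverse-primer end) − (forward-primer start) + 1 = 122 − 39 + 1 = 84 bp.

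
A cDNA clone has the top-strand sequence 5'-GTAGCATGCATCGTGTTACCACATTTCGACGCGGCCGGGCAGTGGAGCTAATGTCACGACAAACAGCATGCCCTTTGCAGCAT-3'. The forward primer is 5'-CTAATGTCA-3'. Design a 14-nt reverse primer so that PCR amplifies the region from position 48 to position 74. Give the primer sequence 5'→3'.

The product's 3' end on the top strand is position 74.
The reverse primer anneals to the top strand over positions 61–74, i.e. to AAACAGCATGCCCT.
Its sequence written 5'→3' is the reverse complement: AGGGCATGCTGTTT.

5'-AGGGCATGCTGTTT-3'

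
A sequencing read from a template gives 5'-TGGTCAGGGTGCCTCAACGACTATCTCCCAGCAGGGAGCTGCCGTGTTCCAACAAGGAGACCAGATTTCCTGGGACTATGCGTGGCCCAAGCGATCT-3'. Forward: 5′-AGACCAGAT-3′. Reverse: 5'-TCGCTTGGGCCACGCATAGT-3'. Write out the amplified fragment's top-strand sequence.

Forward primer AGACCAGAT is found on the top strand at positions 58–66.
The reverse primer's reverse complement is ACTATGCGTGGCCCAAGCGA, which matches the template at positions 75–94.
The product is the template from position 58 through 94 (37 bp).

5'-AGACCAGATTTCCTGGGACTATGCGTGGCCCAAGCGA-3'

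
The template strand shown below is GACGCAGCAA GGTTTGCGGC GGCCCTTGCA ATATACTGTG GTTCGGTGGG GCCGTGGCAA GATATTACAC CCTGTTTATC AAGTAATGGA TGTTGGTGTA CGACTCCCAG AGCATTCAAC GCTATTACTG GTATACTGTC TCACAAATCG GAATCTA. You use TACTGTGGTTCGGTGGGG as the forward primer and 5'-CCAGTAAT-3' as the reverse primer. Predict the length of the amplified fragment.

98 bp

Forward primer TACTGTGGTTCGGTGGGG is found on the top strand at positions 34–51.
The reverse primer's reverse complement is ATTACTGG, which matches the template at positions 124–131.
Product length = (reverse-primer end) − (forward-primer start) + 1 = 131 − 34 + 1 = 98 bp.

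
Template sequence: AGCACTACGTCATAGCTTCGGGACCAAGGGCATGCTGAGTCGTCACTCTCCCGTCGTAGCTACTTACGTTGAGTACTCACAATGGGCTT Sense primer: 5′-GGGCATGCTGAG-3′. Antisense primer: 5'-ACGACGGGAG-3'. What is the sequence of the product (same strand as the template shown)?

5'-GGGCATGCTGAGTCGTCACTCTCCCGTCGT-3'

Scanning the template, GGGCATGCTGAG occurs at positions 28–39; this primer anneals to the bottom strand there with its 3' end pointing downstream.
Reverse complement of the reverse primer: CTCCCGTCGT. This occurs on the top strand at positions 48–57.
The product is the template from position 28 through 57 (30 bp).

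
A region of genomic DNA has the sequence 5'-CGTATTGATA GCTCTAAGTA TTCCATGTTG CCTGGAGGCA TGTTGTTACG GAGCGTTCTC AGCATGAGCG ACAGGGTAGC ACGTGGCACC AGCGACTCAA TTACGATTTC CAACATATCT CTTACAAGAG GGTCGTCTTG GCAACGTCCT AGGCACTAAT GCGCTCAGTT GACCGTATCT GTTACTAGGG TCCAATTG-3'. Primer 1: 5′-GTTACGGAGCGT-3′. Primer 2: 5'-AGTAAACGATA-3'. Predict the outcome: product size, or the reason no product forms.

No product — primer 2 has no binding site in the template.

Primer 2 (AGTAAACGATA) does not match the top strand, and its reverse complement TATCGTTTACT does not match either.
With no annealing site for primer 2, no amplification occurs.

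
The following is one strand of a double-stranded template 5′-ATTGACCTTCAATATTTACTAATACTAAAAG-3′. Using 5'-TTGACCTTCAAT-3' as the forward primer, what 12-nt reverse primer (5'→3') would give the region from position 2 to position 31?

The product's 3' end on the top strand is position 31.
The reverse primer anneals to the top strand over positions 20–31, i.e. to TAATACTAAAAG.
Its sequence written 5'→3' is the reverse complement: CTTTTAGTATTA.

5'-CTTTTAGTATTA-3'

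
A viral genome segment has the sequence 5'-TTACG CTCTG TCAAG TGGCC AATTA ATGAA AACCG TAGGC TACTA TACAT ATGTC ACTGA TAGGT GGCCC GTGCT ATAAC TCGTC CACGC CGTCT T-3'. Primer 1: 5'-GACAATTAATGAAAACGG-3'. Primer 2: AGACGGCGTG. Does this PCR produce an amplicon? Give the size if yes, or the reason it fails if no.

Primer 1 (GACAATTAATGAAAACGG) does not match the top strand, and its reverse complement CCGTTTTCATTAATTGTC does not match either.
With no annealing site for primer 1, no amplification occurs.

No product — primer 1 has no binding site in the template.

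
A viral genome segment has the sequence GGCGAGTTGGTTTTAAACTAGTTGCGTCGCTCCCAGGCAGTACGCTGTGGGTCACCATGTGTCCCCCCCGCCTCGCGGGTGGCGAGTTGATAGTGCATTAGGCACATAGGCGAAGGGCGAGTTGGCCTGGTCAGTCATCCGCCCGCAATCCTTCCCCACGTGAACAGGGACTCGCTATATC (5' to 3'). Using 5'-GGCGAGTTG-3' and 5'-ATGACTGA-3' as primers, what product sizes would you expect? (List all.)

138 bp, 58 bp, 23 bp

The forward primer GGCGAGTTG matches the top strand at positions 1–9, 81–89, 116–124.
The reverse primer's reverse complement is TCAGTCAT, matching at positions 131–138.
Each forward site pairs with the reverse site to give a product ending at position 138: sizes 138, 58, 23 bp.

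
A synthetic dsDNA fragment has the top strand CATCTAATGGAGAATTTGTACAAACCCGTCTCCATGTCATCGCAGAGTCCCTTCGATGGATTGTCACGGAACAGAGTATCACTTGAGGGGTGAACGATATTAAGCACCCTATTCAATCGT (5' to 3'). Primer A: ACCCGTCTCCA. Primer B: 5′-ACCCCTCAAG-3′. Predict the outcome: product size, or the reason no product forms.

Primer A (ACCCGTCTCCA) matches the top strand at positions 24–34; it acts as a forward primer.
Primer B's reverse complement is CTTGAGGGGT, matching the top strand at positions 82–91; it acts as a reverse primer.
The 3' ends face each other across positions 24–91, giving a 68 bp product.

Yes — a 68 bp product.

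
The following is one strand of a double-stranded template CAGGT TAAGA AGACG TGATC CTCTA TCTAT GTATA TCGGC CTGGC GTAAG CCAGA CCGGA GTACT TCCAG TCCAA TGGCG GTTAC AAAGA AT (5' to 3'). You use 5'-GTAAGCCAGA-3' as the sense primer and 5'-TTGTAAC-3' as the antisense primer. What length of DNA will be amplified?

Scanning the template, GTAAGCCAGA occurs at positions 46–55; this primer anneals to the bottom strand there with its 3' end pointing downstream.
Taking the reverse complement of TTGTAAC gives GTTACAA, found at positions 81–87 on the template; the primer anneals here to the top strand with its 3' end pointing upstream.
The product runs from position 46 to position 87, so its length is 87 − 46 + 1 = 42 bp.

42 bp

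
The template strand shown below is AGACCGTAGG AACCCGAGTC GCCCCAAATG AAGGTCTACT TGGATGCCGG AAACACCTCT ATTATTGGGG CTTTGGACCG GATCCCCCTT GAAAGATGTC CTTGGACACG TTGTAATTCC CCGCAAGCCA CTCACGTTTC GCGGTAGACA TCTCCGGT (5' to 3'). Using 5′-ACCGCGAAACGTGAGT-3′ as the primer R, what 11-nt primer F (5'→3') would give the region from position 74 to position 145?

5'-TGGACCGGATC-3'

The reverse primer's reverse complement ACTCACGTTTCGCGGT matches the template at positions 130–145; the product starts at position 74.
The forward primer is identical to the top strand over positions 74–84: TGGACCGGATC.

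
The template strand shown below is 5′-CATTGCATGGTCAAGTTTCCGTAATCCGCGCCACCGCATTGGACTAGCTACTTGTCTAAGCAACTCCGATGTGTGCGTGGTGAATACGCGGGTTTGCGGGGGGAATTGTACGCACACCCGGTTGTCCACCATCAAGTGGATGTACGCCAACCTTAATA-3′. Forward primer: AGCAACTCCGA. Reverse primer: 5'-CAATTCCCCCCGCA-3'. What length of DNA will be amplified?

Forward primer AGCAACTCCGA is found on the top strand at positions 59–69.
Reverse complement of the reverse primer: TGCGGGGGGAATTG. This occurs on the top strand at positions 95–108.
The product runs from position 59 to position 108, so its length is 108 − 59 + 1 = 50 bp.

50 bp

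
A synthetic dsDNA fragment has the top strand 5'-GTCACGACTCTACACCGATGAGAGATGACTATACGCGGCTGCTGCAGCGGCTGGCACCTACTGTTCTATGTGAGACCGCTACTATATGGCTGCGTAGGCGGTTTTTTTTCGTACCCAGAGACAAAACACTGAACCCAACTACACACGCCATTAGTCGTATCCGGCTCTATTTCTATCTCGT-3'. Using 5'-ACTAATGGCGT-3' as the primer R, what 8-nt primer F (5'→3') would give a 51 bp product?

5'-TTTTTCGT-3'

The reverse primer's reverse complement ACGCCATTAGT matches the template at positions 145–155, so the product ends at position 155.
A 51 bp product then starts at position 155 − 51 + 1 = 105.
The forward primer is identical to the top strand there: TTTTTCGT.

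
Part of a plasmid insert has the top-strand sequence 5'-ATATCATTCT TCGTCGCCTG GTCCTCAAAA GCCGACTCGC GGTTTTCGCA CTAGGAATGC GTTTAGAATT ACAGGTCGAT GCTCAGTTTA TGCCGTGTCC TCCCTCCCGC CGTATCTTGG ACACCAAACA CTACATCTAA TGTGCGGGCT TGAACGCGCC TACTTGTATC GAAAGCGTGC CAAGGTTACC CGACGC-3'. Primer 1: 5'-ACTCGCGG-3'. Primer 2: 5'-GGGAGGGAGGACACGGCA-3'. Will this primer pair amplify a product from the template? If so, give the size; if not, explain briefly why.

Primer 1 (ACTCGCGG) matches the top strand at positions 35–42; it acts as a forward primer.
Primer 2's reverse complement is TGCCGTGTCCTCCCTCCC, matching the top strand at positions 91–108; it acts as a reverse primer.
The 3' ends face each other across positions 35–108, giving a 74 bp product.

Yes — a 74 bp product.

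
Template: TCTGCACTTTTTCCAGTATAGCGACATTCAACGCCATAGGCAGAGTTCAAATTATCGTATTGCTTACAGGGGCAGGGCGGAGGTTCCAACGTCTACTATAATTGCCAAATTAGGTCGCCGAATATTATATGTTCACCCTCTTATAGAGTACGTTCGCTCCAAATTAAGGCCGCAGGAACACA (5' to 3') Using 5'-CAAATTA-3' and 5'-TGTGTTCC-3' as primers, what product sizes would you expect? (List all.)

135 bp, 77 bp, 23 bp

The forward primer CAAATTA matches the top strand at positions 48–54, 106–112, 160–166.
The reverse primer's reverse complement is GGAACACA, matching at positions 175–182.
Each forward site pairs with the reverse site to give a product ending at position 182: sizes 135, 77, 23 bp.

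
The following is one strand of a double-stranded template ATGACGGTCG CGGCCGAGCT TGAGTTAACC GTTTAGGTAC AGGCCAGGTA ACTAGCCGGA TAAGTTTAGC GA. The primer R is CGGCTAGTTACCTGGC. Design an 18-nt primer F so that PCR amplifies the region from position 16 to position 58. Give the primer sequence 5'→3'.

5'-GAGCTTGAGTTAACCGTT-3'

The reverse primer's reverse complement GCCAGGTAACTAGCCG matches the template at positions 43–58; the product starts at position 16.
The forward primer is identical to the top strand over positions 16–33: GAGCTTGAGTTAACCGTT.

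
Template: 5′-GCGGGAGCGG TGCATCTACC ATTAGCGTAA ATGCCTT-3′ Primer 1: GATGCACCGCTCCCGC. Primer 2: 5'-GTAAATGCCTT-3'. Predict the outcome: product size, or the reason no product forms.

Primer 1 (GATGCACCGCTCCCGC) has reverse complement GCGGGAGCGGTGCATC, which matches the top strand at positions 1–16; primer 1 anneals to the top strand there with its 3' end pointing upstream toward position 1.
Primer 2 (GTAAATGCCTT) matches the top strand directly at positions 27–37; it anneals to the bottom strand with its 3' end pointing downstream toward position 37.
The 3' ends diverge (primer 1 extends toward position 1, primer 2 toward position 37), so the primers never converge on a shared product.

No product — the primers' 3' ends point away from each other.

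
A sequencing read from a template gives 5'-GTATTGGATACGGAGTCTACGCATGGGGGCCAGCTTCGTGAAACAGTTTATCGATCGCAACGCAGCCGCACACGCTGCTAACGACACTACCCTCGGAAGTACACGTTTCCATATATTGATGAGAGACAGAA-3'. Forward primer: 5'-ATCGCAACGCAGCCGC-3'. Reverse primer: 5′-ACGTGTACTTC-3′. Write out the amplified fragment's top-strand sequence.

Forward primer ATCGCAACGCAGCCGC is found on the top strand at positions 54–69.
The reverse primer's reverse complement is GAAGTACACGT, which matches the template at positions 96–106.
The product is the template from position 54 through 106 (53 bp).

5'-ATCGCAACGCAGCCGCACACGCTGCTAACGACACTACCCTCGGAAGTACACGT-3'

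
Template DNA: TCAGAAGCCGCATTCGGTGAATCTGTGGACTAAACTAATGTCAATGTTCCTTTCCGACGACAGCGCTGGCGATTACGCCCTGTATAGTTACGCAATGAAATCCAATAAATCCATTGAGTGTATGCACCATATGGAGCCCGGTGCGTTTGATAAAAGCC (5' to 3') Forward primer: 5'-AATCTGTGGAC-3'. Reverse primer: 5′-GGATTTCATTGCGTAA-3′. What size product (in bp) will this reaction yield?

84 bp

Forward primer AATCTGTGGAC is found on the top strand at positions 20–30.
The reverse primer's reverse complement is TTACGCAATGAAATCC, which matches the template at positions 88–103.
The product runs from position 20 to position 103, so its length is 103 − 20 + 1 = 84 bp.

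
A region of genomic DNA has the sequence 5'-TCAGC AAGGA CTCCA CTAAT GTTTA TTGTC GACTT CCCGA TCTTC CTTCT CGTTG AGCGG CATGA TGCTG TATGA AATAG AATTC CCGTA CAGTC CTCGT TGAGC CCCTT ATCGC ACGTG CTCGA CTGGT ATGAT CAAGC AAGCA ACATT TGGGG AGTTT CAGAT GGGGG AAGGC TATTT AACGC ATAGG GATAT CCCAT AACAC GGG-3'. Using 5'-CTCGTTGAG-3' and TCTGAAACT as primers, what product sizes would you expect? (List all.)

116 bp, 69 bp

The forward primer CTCGTTGAG matches the top strand at positions 49–57, 96–104.
The reverse primer's reverse complement is AGTTTCAGA, matching at positions 156–164.
Each forward site pairs with the reverse site to give a product ending at position 164: sizes 116, 69 bp.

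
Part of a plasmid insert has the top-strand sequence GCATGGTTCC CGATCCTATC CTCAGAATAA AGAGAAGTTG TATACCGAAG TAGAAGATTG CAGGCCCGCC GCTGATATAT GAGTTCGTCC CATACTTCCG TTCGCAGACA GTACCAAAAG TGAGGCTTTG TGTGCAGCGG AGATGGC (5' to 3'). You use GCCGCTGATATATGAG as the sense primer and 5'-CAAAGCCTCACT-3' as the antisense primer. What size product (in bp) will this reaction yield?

Forward primer GCCGCTGATATATGAG is found on the top strand at positions 68–83.
Reverse complement of the reverse primer: AGTGAGGCTTTG. This occurs on the top strand at positions 119–130.
The product runs from position 68 to position 130, so its length is 130 − 68 + 1 = 63 bp.

63 bp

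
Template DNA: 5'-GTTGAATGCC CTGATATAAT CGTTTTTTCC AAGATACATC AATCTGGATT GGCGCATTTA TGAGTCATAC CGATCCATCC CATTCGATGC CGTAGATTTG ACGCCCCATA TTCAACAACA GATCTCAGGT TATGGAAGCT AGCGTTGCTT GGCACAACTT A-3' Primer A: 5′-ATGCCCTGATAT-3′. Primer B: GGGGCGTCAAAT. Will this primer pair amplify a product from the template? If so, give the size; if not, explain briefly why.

Yes — a 102 bp product.

Primer A (ATGCCCTGATAT) matches the top strand at positions 6–17; it acts as a forward primer.
Primer B's reverse complement is ATTTGACGCCCC, matching the top strand at positions 96–107; it acts as a reverse primer.
The 3' ends face each other across positions 6–107, giving a 102 bp product.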